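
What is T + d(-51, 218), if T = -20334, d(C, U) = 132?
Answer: -20202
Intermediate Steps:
T + d(-51, 218) = -20334 + 132 = -20202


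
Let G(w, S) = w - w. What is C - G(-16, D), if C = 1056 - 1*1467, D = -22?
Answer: -411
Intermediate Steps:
G(w, S) = 0
C = -411 (C = 1056 - 1467 = -411)
C - G(-16, D) = -411 - 1*0 = -411 + 0 = -411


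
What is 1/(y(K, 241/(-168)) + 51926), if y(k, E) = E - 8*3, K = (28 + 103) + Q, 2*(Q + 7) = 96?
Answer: 168/8719295 ≈ 1.9268e-5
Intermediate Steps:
Q = 41 (Q = -7 + (½)*96 = -7 + 48 = 41)
K = 172 (K = (28 + 103) + 41 = 131 + 41 = 172)
y(k, E) = -24 + E (y(k, E) = E - 24 = -24 + E)
1/(y(K, 241/(-168)) + 51926) = 1/((-24 + 241/(-168)) + 51926) = 1/((-24 + 241*(-1/168)) + 51926) = 1/((-24 - 241/168) + 51926) = 1/(-4273/168 + 51926) = 1/(8719295/168) = 168/8719295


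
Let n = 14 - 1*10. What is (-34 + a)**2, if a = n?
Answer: 900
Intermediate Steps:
n = 4 (n = 14 - 10 = 4)
a = 4
(-34 + a)**2 = (-34 + 4)**2 = (-30)**2 = 900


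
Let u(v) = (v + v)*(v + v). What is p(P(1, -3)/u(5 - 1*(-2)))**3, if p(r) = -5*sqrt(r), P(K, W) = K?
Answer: -125/2744 ≈ -0.045554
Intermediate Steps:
u(v) = 4*v**2 (u(v) = (2*v)*(2*v) = 4*v**2)
p(P(1, -3)/u(5 - 1*(-2)))**3 = (-5*sqrt(1/(4*(5 - 1*(-2))**2)))**3 = (-5*sqrt(1/(4*(5 + 2)**2)))**3 = (-5*sqrt(1/(4*7**2)))**3 = (-5*sqrt(1/(4*49)))**3 = (-5*sqrt(1/196))**3 = (-5*1/14)**3 = (-5/14)**3 = -125/2744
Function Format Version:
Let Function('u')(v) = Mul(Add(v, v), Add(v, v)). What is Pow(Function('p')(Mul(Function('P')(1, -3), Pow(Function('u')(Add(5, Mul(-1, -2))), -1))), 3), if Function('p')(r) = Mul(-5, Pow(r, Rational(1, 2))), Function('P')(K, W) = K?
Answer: Rational(-125, 2744) ≈ -0.045554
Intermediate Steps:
Function('u')(v) = Mul(4, Pow(v, 2)) (Function('u')(v) = Mul(Mul(2, v), Mul(2, v)) = Mul(4, Pow(v, 2)))
Pow(Function('p')(Mul(Function('P')(1, -3), Pow(Function('u')(Add(5, Mul(-1, -2))), -1))), 3) = Pow(Mul(-5, Pow(Mul(1, Pow(Mul(4, Pow(Add(5, Mul(-1, -2)), 2)), -1)), Rational(1, 2))), 3) = Pow(Mul(-5, Pow(Mul(1, Pow(Mul(4, Pow(Add(5, 2), 2)), -1)), Rational(1, 2))), 3) = Pow(Mul(-5, Pow(Mul(1, Pow(Mul(4, Pow(7, 2)), -1)), Rational(1, 2))), 3) = Pow(Mul(-5, Pow(Mul(1, Pow(Mul(4, 49), -1)), Rational(1, 2))), 3) = Pow(Mul(-5, Pow(Mul(1, Pow(196, -1)), Rational(1, 2))), 3) = Pow(Mul(-5, Pow(Mul(1, Rational(1, 196)), Rational(1, 2))), 3) = Pow(Mul(-5, Pow(Rational(1, 196), Rational(1, 2))), 3) = Pow(Mul(-5, Rational(1, 14)), 3) = Pow(Rational(-5, 14), 3) = Rational(-125, 2744)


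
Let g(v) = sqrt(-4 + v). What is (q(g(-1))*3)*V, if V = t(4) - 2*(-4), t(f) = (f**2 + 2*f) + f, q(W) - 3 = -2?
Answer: 108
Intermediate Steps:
q(W) = 1 (q(W) = 3 - 2 = 1)
t(f) = f**2 + 3*f
V = 36 (V = 4*(3 + 4) - 2*(-4) = 4*7 + 8 = 28 + 8 = 36)
(q(g(-1))*3)*V = (1*3)*36 = 3*36 = 108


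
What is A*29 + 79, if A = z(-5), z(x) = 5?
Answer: 224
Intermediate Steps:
A = 5
A*29 + 79 = 5*29 + 79 = 145 + 79 = 224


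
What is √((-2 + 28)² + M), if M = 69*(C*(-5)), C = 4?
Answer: 8*I*√11 ≈ 26.533*I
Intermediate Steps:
M = -1380 (M = 69*(4*(-5)) = 69*(-20) = -1380)
√((-2 + 28)² + M) = √((-2 + 28)² - 1380) = √(26² - 1380) = √(676 - 1380) = √(-704) = 8*I*√11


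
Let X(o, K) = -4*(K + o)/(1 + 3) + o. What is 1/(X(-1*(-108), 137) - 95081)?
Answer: -1/95218 ≈ -1.0502e-5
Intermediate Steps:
X(o, K) = -K (X(o, K) = -4*(K + o)/4 + o = -4*(K/4 + o/4) + o = (-K - o) + o = -K)
1/(X(-1*(-108), 137) - 95081) = 1/(-1*137 - 95081) = 1/(-137 - 95081) = 1/(-95218) = -1/95218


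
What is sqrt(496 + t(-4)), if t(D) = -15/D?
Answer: sqrt(1999)/2 ≈ 22.355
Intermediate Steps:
sqrt(496 + t(-4)) = sqrt(496 - 15/(-4)) = sqrt(496 - 15*(-1/4)) = sqrt(496 + 15/4) = sqrt(1999/4) = sqrt(1999)/2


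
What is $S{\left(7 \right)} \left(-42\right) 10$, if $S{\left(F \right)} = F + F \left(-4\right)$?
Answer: $8820$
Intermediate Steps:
$S{\left(F \right)} = - 3 F$ ($S{\left(F \right)} = F - 4 F = - 3 F$)
$S{\left(7 \right)} \left(-42\right) 10 = \left(-3\right) 7 \left(-42\right) 10 = \left(-21\right) \left(-42\right) 10 = 882 \cdot 10 = 8820$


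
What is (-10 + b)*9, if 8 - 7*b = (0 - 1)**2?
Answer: -81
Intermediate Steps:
b = 1 (b = 8/7 - (0 - 1)**2/7 = 8/7 - 1/7*(-1)**2 = 8/7 - 1/7*1 = 8/7 - 1/7 = 1)
(-10 + b)*9 = (-10 + 1)*9 = -9*9 = -81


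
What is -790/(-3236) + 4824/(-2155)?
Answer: -6954007/3486790 ≈ -1.9944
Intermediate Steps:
-790/(-3236) + 4824/(-2155) = -790*(-1/3236) + 4824*(-1/2155) = 395/1618 - 4824/2155 = -6954007/3486790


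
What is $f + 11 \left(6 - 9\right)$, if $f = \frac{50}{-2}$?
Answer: $-58$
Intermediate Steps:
$f = -25$ ($f = 50 \left(- \frac{1}{2}\right) = -25$)
$f + 11 \left(6 - 9\right) = -25 + 11 \left(6 - 9\right) = -25 + 11 \left(-3\right) = -25 - 33 = -58$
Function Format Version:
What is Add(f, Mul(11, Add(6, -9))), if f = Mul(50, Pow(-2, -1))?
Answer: -58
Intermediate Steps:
f = -25 (f = Mul(50, Rational(-1, 2)) = -25)
Add(f, Mul(11, Add(6, -9))) = Add(-25, Mul(11, Add(6, -9))) = Add(-25, Mul(11, -3)) = Add(-25, -33) = -58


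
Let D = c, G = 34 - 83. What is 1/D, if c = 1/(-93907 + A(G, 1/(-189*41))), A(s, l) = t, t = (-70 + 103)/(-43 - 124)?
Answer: -15682502/167 ≈ -93907.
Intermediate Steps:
G = -49
t = -33/167 (t = 33/(-167) = 33*(-1/167) = -33/167 ≈ -0.19760)
A(s, l) = -33/167
c = -167/15682502 (c = 1/(-93907 - 33/167) = 1/(-15682502/167) = -167/15682502 ≈ -1.0649e-5)
D = -167/15682502 ≈ -1.0649e-5
1/D = 1/(-167/15682502) = -15682502/167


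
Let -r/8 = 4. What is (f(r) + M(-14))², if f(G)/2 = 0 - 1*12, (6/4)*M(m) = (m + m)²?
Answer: 2238016/9 ≈ 2.4867e+5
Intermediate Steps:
r = -32 (r = -8*4 = -32)
M(m) = 8*m²/3 (M(m) = 2*(m + m)²/3 = 2*(2*m)²/3 = 2*(4*m²)/3 = 8*m²/3)
f(G) = -24 (f(G) = 2*(0 - 1*12) = 2*(0 - 12) = 2*(-12) = -24)
(f(r) + M(-14))² = (-24 + (8/3)*(-14)²)² = (-24 + (8/3)*196)² = (-24 + 1568/3)² = (1496/3)² = 2238016/9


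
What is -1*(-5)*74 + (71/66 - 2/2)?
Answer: 24425/66 ≈ 370.08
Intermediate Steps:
-1*(-5)*74 + (71/66 - 2/2) = 5*74 + (71*(1/66) - 2*1/2) = 370 + (71/66 - 1) = 370 + 5/66 = 24425/66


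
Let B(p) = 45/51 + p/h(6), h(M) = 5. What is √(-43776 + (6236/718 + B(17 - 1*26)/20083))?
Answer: 4*I*√1027339165765465510615/612832745 ≈ 209.21*I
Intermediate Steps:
B(p) = 15/17 + p/5 (B(p) = 45/51 + p/5 = 45*(1/51) + p*(⅕) = 15/17 + p/5)
√(-43776 + (6236/718 + B(17 - 1*26)/20083)) = √(-43776 + (6236/718 + (15/17 + (17 - 1*26)/5)/20083)) = √(-43776 + (6236*(1/718) + (15/17 + (17 - 26)/5)*(1/20083))) = √(-43776 + (3118/359 + (15/17 + (⅕)*(-9))*(1/20083))) = √(-43776 + (3118/359 + (15/17 - 9/5)*(1/20083))) = √(-43776 + (3118/359 - 78/85*1/20083)) = √(-43776 + (3118/359 - 78/1707055)) = √(-43776 + 5322569488/612832745) = √(-26822043675632/612832745) = 4*I*√1027339165765465510615/612832745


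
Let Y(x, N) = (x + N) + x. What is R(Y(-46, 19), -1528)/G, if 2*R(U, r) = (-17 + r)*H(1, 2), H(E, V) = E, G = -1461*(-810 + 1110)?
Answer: 103/58440 ≈ 0.0017625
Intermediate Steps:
G = -438300 (G = -1461*300 = -438300)
Y(x, N) = N + 2*x (Y(x, N) = (N + x) + x = N + 2*x)
R(U, r) = -17/2 + r/2 (R(U, r) = ((-17 + r)*1)/2 = (-17 + r)/2 = -17/2 + r/2)
R(Y(-46, 19), -1528)/G = (-17/2 + (½)*(-1528))/(-438300) = (-17/2 - 764)*(-1/438300) = -1545/2*(-1/438300) = 103/58440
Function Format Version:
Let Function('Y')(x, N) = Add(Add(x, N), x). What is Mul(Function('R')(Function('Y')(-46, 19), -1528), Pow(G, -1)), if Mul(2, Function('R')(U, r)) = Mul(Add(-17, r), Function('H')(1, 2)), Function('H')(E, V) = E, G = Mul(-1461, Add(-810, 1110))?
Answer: Rational(103, 58440) ≈ 0.0017625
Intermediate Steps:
G = -438300 (G = Mul(-1461, 300) = -438300)
Function('Y')(x, N) = Add(N, Mul(2, x)) (Function('Y')(x, N) = Add(Add(N, x), x) = Add(N, Mul(2, x)))
Function('R')(U, r) = Add(Rational(-17, 2), Mul(Rational(1, 2), r)) (Function('R')(U, r) = Mul(Rational(1, 2), Mul(Add(-17, r), 1)) = Mul(Rational(1, 2), Add(-17, r)) = Add(Rational(-17, 2), Mul(Rational(1, 2), r)))
Mul(Function('R')(Function('Y')(-46, 19), -1528), Pow(G, -1)) = Mul(Add(Rational(-17, 2), Mul(Rational(1, 2), -1528)), Pow(-438300, -1)) = Mul(Add(Rational(-17, 2), -764), Rational(-1, 438300)) = Mul(Rational(-1545, 2), Rational(-1, 438300)) = Rational(103, 58440)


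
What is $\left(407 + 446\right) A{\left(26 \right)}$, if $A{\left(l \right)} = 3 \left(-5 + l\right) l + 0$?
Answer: $1397214$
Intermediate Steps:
$A{\left(l \right)} = l \left(-15 + 3 l\right)$ ($A{\left(l \right)} = \left(-15 + 3 l\right) l + 0 = l \left(-15 + 3 l\right) + 0 = l \left(-15 + 3 l\right)$)
$\left(407 + 446\right) A{\left(26 \right)} = \left(407 + 446\right) 3 \cdot 26 \left(-5 + 26\right) = 853 \cdot 3 \cdot 26 \cdot 21 = 853 \cdot 1638 = 1397214$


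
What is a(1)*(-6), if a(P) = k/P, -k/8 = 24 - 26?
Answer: -96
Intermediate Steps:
k = 16 (k = -8*(24 - 26) = -8*(-2) = 16)
a(P) = 16/P
a(1)*(-6) = (16/1)*(-6) = (16*1)*(-6) = 16*(-6) = -96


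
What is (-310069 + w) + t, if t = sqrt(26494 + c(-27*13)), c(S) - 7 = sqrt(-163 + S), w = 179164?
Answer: -130905 + sqrt(26501 + I*sqrt(514)) ≈ -1.3074e+5 + 0.069634*I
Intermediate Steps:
c(S) = 7 + sqrt(-163 + S)
t = sqrt(26501 + I*sqrt(514)) (t = sqrt(26494 + (7 + sqrt(-163 - 27*13))) = sqrt(26494 + (7 + sqrt(-163 - 351))) = sqrt(26494 + (7 + sqrt(-514))) = sqrt(26494 + (7 + I*sqrt(514))) = sqrt(26501 + I*sqrt(514)) ≈ 162.79 + 0.0696*I)
(-310069 + w) + t = (-310069 + 179164) + sqrt(26501 + I*sqrt(514)) = -130905 + sqrt(26501 + I*sqrt(514))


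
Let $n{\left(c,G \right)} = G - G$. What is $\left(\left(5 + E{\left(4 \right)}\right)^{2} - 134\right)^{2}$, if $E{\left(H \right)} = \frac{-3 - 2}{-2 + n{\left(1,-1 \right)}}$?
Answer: $\frac{96721}{16} \approx 6045.1$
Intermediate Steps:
$n{\left(c,G \right)} = 0$
$E{\left(H \right)} = \frac{5}{2}$ ($E{\left(H \right)} = \frac{-3 - 2}{-2 + 0} = - \frac{5}{-2} = \left(-5\right) \left(- \frac{1}{2}\right) = \frac{5}{2}$)
$\left(\left(5 + E{\left(4 \right)}\right)^{2} - 134\right)^{2} = \left(\left(5 + \frac{5}{2}\right)^{2} - 134\right)^{2} = \left(\left(\frac{15}{2}\right)^{2} - 134\right)^{2} = \left(\frac{225}{4} - 134\right)^{2} = \left(- \frac{311}{4}\right)^{2} = \frac{96721}{16}$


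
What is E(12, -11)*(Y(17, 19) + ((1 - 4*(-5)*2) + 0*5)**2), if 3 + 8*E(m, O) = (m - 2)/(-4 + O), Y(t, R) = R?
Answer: -4675/6 ≈ -779.17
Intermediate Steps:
E(m, O) = -3/8 + (-2 + m)/(8*(-4 + O)) (E(m, O) = -3/8 + ((m - 2)/(-4 + O))/8 = -3/8 + ((-2 + m)/(-4 + O))/8 = -3/8 + (-2 + m)/(8*(-4 + O)))
E(12, -11)*(Y(17, 19) + ((1 - 4*(-5)*2) + 0*5)**2) = ((10 + 12 - 3*(-11))/(8*(-4 - 11)))*(19 + ((1 - 4*(-5)*2) + 0*5)**2) = ((1/8)*(10 + 12 + 33)/(-15))*(19 + ((1 + 20*2) + 0)**2) = ((1/8)*(-1/15)*55)*(19 + ((1 + 40) + 0)**2) = -11*(19 + (41 + 0)**2)/24 = -11*(19 + 41**2)/24 = -11*(19 + 1681)/24 = -11/24*1700 = -4675/6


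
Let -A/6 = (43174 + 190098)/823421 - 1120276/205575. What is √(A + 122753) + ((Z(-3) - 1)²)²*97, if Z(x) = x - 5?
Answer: 636417 + √15636650329427672731318737/11284984805 ≈ 6.3677e+5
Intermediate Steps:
Z(x) = -5 + x
A = 1749007785592/56424924025 (A = -6*((43174 + 190098)/823421 - 1120276/205575) = -6*(233272*(1/823421) - 1120276*1/205575) = -6*(233272/823421 - 1120276/205575) = -6*(-874503892796/169274772075) = 1749007785592/56424924025 ≈ 30.997)
√(A + 122753) + ((Z(-3) - 1)²)²*97 = √(1749007785592/56424924025 + 122753) + (((-5 - 3) - 1)²)²*97 = √(6928077706626417/56424924025) + ((-8 - 1)²)²*97 = √15636650329427672731318737/11284984805 + ((-9)²)²*97 = √15636650329427672731318737/11284984805 + 81²*97 = √15636650329427672731318737/11284984805 + 6561*97 = √15636650329427672731318737/11284984805 + 636417 = 636417 + √15636650329427672731318737/11284984805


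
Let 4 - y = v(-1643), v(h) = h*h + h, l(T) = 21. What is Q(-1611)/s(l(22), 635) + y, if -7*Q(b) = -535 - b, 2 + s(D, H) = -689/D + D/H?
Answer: -312771860227/115936 ≈ -2.6978e+6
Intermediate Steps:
s(D, H) = -2 - 689/D + D/H (s(D, H) = -2 + (-689/D + D/H) = -2 - 689/D + D/H)
Q(b) = 535/7 + b/7 (Q(b) = -(-535 - b)/7 = 535/7 + b/7)
v(h) = h + h² (v(h) = h² + h = h + h²)
y = -2697802 (y = 4 - (-1643)*(1 - 1643) = 4 - (-1643)*(-1642) = 4 - 1*2697806 = 4 - 2697806 = -2697802)
Q(-1611)/s(l(22), 635) + y = (535/7 + (⅐)*(-1611))/(-2 - 689/21 + 21/635) - 2697802 = (535/7 - 1611/7)/(-2 - 689*1/21 + 21*(1/635)) - 2697802 = -1076/(7*(-2 - 689/21 + 21/635)) - 2697802 = -1076/(7*(-463744/13335)) - 2697802 = -1076/7*(-13335/463744) - 2697802 = 512445/115936 - 2697802 = -312771860227/115936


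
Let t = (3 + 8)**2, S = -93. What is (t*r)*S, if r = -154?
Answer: 1732962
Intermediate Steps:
t = 121 (t = 11**2 = 121)
(t*r)*S = (121*(-154))*(-93) = -18634*(-93) = 1732962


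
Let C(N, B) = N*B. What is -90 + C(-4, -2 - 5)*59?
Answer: 1562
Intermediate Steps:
C(N, B) = B*N
-90 + C(-4, -2 - 5)*59 = -90 + ((-2 - 5)*(-4))*59 = -90 - 7*(-4)*59 = -90 + 28*59 = -90 + 1652 = 1562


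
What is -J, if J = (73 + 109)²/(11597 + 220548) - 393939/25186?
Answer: 12945244013/835257710 ≈ 15.499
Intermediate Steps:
J = -12945244013/835257710 (J = 182²/232145 - 393939*1/25186 = 33124*(1/232145) - 56277/3598 = 33124/232145 - 56277/3598 = -12945244013/835257710 ≈ -15.499)
-J = -1*(-12945244013/835257710) = 12945244013/835257710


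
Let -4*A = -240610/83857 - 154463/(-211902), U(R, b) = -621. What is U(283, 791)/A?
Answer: -44139353578776/38032936429 ≈ -1160.6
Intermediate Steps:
A = 38032936429/71077864056 (A = -(-240610/83857 - 154463/(-211902))/4 = -(-240610*1/83857 - 154463*(-1/211902))/4 = -(-240610/83857 + 154463/211902)/4 = -¼*(-38032936429/17769466014) = 38032936429/71077864056 ≈ 0.53509)
U(283, 791)/A = -621/38032936429/71077864056 = -621*71077864056/38032936429 = -44139353578776/38032936429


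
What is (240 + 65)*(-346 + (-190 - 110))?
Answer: -197030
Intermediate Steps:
(240 + 65)*(-346 + (-190 - 110)) = 305*(-346 - 300) = 305*(-646) = -197030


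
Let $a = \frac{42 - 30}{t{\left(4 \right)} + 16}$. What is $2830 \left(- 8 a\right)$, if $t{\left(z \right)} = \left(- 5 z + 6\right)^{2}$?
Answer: $- \frac{67920}{53} \approx -1281.5$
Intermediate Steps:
$t{\left(z \right)} = \left(6 - 5 z\right)^{2}$
$a = \frac{3}{53}$ ($a = \frac{42 - 30}{\left(-6 + 5 \cdot 4\right)^{2} + 16} = \frac{12}{\left(-6 + 20\right)^{2} + 16} = \frac{12}{14^{2} + 16} = \frac{12}{196 + 16} = \frac{12}{212} = 12 \cdot \frac{1}{212} = \frac{3}{53} \approx 0.056604$)
$2830 \left(- 8 a\right) = 2830 \left(\left(-8\right) \frac{3}{53}\right) = 2830 \left(- \frac{24}{53}\right) = - \frac{67920}{53}$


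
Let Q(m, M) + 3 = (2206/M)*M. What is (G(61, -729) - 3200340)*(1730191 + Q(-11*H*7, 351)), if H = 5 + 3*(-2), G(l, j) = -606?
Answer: -5545299644724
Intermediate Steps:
H = -1 (H = 5 - 6 = -1)
Q(m, M) = 2203 (Q(m, M) = -3 + (2206/M)*M = -3 + 2206 = 2203)
(G(61, -729) - 3200340)*(1730191 + Q(-11*H*7, 351)) = (-606 - 3200340)*(1730191 + 2203) = -3200946*1732394 = -5545299644724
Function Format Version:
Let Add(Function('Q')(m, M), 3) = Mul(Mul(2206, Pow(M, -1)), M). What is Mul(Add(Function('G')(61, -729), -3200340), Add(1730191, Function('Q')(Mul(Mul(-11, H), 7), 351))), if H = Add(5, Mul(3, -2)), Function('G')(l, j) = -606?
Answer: -5545299644724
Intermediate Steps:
H = -1 (H = Add(5, -6) = -1)
Function('Q')(m, M) = 2203 (Function('Q')(m, M) = Add(-3, Mul(Mul(2206, Pow(M, -1)), M)) = Add(-3, 2206) = 2203)
Mul(Add(Function('G')(61, -729), -3200340), Add(1730191, Function('Q')(Mul(Mul(-11, H), 7), 351))) = Mul(Add(-606, -3200340), Add(1730191, 2203)) = Mul(-3200946, 1732394) = -5545299644724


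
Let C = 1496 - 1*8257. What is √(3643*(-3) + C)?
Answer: I*√17690 ≈ 133.0*I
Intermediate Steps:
C = -6761 (C = 1496 - 8257 = -6761)
√(3643*(-3) + C) = √(3643*(-3) - 6761) = √(-10929 - 6761) = √(-17690) = I*√17690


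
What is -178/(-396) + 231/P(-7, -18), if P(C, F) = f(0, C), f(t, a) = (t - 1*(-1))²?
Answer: 45827/198 ≈ 231.45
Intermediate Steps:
f(t, a) = (1 + t)² (f(t, a) = (t + 1)² = (1 + t)²)
P(C, F) = 1 (P(C, F) = (1 + 0)² = 1² = 1)
-178/(-396) + 231/P(-7, -18) = -178/(-396) + 231/1 = -178*(-1/396) + 231*1 = 89/198 + 231 = 45827/198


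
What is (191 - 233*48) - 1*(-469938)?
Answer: 458945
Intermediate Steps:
(191 - 233*48) - 1*(-469938) = (191 - 11184) + 469938 = -10993 + 469938 = 458945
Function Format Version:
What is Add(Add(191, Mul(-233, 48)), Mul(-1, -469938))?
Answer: 458945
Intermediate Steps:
Add(Add(191, Mul(-233, 48)), Mul(-1, -469938)) = Add(Add(191, -11184), 469938) = Add(-10993, 469938) = 458945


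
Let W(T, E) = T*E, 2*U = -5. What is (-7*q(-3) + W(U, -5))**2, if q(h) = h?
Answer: 4489/4 ≈ 1122.3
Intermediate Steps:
U = -5/2 (U = (1/2)*(-5) = -5/2 ≈ -2.5000)
W(T, E) = E*T
(-7*q(-3) + W(U, -5))**2 = (-7*(-3) - 5*(-5/2))**2 = (21 + 25/2)**2 = (67/2)**2 = 4489/4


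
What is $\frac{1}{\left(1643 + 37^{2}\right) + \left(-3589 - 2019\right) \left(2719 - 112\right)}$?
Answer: $- \frac{1}{14617044} \approx -6.8413 \cdot 10^{-8}$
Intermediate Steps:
$\frac{1}{\left(1643 + 37^{2}\right) + \left(-3589 - 2019\right) \left(2719 - 112\right)} = \frac{1}{\left(1643 + 1369\right) - 14620056} = \frac{1}{3012 - 14620056} = \frac{1}{-14617044} = - \frac{1}{14617044}$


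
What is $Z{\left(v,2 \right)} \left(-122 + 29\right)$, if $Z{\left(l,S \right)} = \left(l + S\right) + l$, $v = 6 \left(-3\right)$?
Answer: $3162$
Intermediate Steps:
$v = -18$
$Z{\left(l,S \right)} = S + 2 l$ ($Z{\left(l,S \right)} = \left(S + l\right) + l = S + 2 l$)
$Z{\left(v,2 \right)} \left(-122 + 29\right) = \left(2 + 2 \left(-18\right)\right) \left(-122 + 29\right) = \left(2 - 36\right) \left(-93\right) = \left(-34\right) \left(-93\right) = 3162$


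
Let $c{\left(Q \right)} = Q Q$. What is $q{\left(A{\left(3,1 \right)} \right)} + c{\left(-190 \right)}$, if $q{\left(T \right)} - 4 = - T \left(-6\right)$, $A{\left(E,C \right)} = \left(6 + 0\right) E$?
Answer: $36212$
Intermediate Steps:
$c{\left(Q \right)} = Q^{2}$
$A{\left(E,C \right)} = 6 E$
$q{\left(T \right)} = 4 + 6 T$ ($q{\left(T \right)} = 4 + - T \left(-6\right) = 4 + 6 T$)
$q{\left(A{\left(3,1 \right)} \right)} + c{\left(-190 \right)} = \left(4 + 6 \cdot 6 \cdot 3\right) + \left(-190\right)^{2} = \left(4 + 6 \cdot 18\right) + 36100 = \left(4 + 108\right) + 36100 = 112 + 36100 = 36212$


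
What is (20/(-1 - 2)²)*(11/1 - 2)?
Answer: 20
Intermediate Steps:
(20/(-1 - 2)²)*(11/1 - 2) = (20/(-3)²)*(11*1 - 2) = (20/9)*(11 - 2) = ((⅑)*20)*9 = (20/9)*9 = 20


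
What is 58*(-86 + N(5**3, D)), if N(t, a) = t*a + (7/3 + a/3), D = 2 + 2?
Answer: 72674/3 ≈ 24225.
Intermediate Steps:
D = 4
N(t, a) = 7/3 + a/3 + a*t (N(t, a) = a*t + (7*(1/3) + a*(1/3)) = a*t + (7/3 + a/3) = 7/3 + a/3 + a*t)
58*(-86 + N(5**3, D)) = 58*(-86 + (7/3 + (1/3)*4 + 4*5**3)) = 58*(-86 + (7/3 + 4/3 + 4*125)) = 58*(-86 + (7/3 + 4/3 + 500)) = 58*(-86 + 1511/3) = 58*(1253/3) = 72674/3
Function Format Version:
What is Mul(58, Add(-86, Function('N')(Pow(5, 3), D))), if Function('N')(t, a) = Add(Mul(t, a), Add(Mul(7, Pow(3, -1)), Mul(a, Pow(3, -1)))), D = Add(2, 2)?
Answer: Rational(72674, 3) ≈ 24225.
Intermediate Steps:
D = 4
Function('N')(t, a) = Add(Rational(7, 3), Mul(Rational(1, 3), a), Mul(a, t)) (Function('N')(t, a) = Add(Mul(a, t), Add(Mul(7, Rational(1, 3)), Mul(a, Rational(1, 3)))) = Add(Mul(a, t), Add(Rational(7, 3), Mul(Rational(1, 3), a))) = Add(Rational(7, 3), Mul(Rational(1, 3), a), Mul(a, t)))
Mul(58, Add(-86, Function('N')(Pow(5, 3), D))) = Mul(58, Add(-86, Add(Rational(7, 3), Mul(Rational(1, 3), 4), Mul(4, Pow(5, 3))))) = Mul(58, Add(-86, Add(Rational(7, 3), Rational(4, 3), Mul(4, 125)))) = Mul(58, Add(-86, Add(Rational(7, 3), Rational(4, 3), 500))) = Mul(58, Add(-86, Rational(1511, 3))) = Mul(58, Rational(1253, 3)) = Rational(72674, 3)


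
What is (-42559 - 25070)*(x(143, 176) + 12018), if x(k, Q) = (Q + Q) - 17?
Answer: -835421037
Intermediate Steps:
x(k, Q) = -17 + 2*Q (x(k, Q) = 2*Q - 17 = -17 + 2*Q)
(-42559 - 25070)*(x(143, 176) + 12018) = (-42559 - 25070)*((-17 + 2*176) + 12018) = -67629*((-17 + 352) + 12018) = -67629*(335 + 12018) = -67629*12353 = -835421037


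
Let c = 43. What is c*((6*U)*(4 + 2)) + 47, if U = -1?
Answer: -1501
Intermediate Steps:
c*((6*U)*(4 + 2)) + 47 = 43*((6*(-1))*(4 + 2)) + 47 = 43*(-6*6) + 47 = 43*(-36) + 47 = -1548 + 47 = -1501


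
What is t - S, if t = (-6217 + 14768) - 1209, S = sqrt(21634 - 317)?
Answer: 7342 - sqrt(21317) ≈ 7196.0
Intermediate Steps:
S = sqrt(21317) ≈ 146.00
t = 7342 (t = 8551 - 1209 = 7342)
t - S = 7342 - sqrt(21317)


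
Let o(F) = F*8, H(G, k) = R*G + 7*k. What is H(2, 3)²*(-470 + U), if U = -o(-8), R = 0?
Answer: -179046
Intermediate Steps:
H(G, k) = 7*k (H(G, k) = 0*G + 7*k = 0 + 7*k = 7*k)
o(F) = 8*F
U = 64 (U = -8*(-8) = -1*(-64) = 64)
H(2, 3)²*(-470 + U) = (7*3)²*(-470 + 64) = 21²*(-406) = 441*(-406) = -179046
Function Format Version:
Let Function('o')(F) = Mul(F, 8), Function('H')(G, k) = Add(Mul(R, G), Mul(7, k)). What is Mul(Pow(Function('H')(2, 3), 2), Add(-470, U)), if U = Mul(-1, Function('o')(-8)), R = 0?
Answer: -179046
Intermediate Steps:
Function('H')(G, k) = Mul(7, k) (Function('H')(G, k) = Add(Mul(0, G), Mul(7, k)) = Add(0, Mul(7, k)) = Mul(7, k))
Function('o')(F) = Mul(8, F)
U = 64 (U = Mul(-1, Mul(8, -8)) = Mul(-1, -64) = 64)
Mul(Pow(Function('H')(2, 3), 2), Add(-470, U)) = Mul(Pow(Mul(7, 3), 2), Add(-470, 64)) = Mul(Pow(21, 2), -406) = Mul(441, -406) = -179046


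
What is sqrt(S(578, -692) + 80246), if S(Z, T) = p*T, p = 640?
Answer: I*sqrt(362634) ≈ 602.19*I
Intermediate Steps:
S(Z, T) = 640*T
sqrt(S(578, -692) + 80246) = sqrt(640*(-692) + 80246) = sqrt(-442880 + 80246) = sqrt(-362634) = I*sqrt(362634)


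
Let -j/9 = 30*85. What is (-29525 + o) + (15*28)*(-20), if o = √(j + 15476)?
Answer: -37925 + I*√7474 ≈ -37925.0 + 86.452*I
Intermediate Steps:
j = -22950 (j = -270*85 = -9*2550 = -22950)
o = I*√7474 (o = √(-22950 + 15476) = √(-7474) = I*√7474 ≈ 86.452*I)
(-29525 + o) + (15*28)*(-20) = (-29525 + I*√7474) + (15*28)*(-20) = (-29525 + I*√7474) + 420*(-20) = (-29525 + I*√7474) - 8400 = -37925 + I*√7474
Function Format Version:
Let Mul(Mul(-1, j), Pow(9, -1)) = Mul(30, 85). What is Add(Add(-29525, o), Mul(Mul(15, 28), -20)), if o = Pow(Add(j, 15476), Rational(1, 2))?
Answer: Add(-37925, Mul(I, Pow(7474, Rational(1, 2)))) ≈ Add(-37925., Mul(86.452, I))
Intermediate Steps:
j = -22950 (j = Mul(-9, Mul(30, 85)) = Mul(-9, 2550) = -22950)
o = Mul(I, Pow(7474, Rational(1, 2))) (o = Pow(Add(-22950, 15476), Rational(1, 2)) = Pow(-7474, Rational(1, 2)) = Mul(I, Pow(7474, Rational(1, 2))) ≈ Mul(86.452, I))
Add(Add(-29525, o), Mul(Mul(15, 28), -20)) = Add(Add(-29525, Mul(I, Pow(7474, Rational(1, 2)))), Mul(Mul(15, 28), -20)) = Add(Add(-29525, Mul(I, Pow(7474, Rational(1, 2)))), Mul(420, -20)) = Add(Add(-29525, Mul(I, Pow(7474, Rational(1, 2)))), -8400) = Add(-37925, Mul(I, Pow(7474, Rational(1, 2))))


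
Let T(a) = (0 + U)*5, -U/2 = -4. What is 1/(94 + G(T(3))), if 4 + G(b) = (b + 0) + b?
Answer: 1/170 ≈ 0.0058824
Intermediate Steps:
U = 8 (U = -2*(-4) = 8)
T(a) = 40 (T(a) = (0 + 8)*5 = 8*5 = 40)
G(b) = -4 + 2*b (G(b) = -4 + ((b + 0) + b) = -4 + (b + b) = -4 + 2*b)
1/(94 + G(T(3))) = 1/(94 + (-4 + 2*40)) = 1/(94 + (-4 + 80)) = 1/(94 + 76) = 1/170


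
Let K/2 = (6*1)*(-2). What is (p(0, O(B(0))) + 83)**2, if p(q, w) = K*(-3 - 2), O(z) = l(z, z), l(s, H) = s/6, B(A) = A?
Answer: 41209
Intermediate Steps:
K = -24 (K = 2*((6*1)*(-2)) = 2*(6*(-2)) = 2*(-12) = -24)
l(s, H) = s/6 (l(s, H) = s*(1/6) = s/6)
O(z) = z/6
p(q, w) = 120 (p(q, w) = -24*(-3 - 2) = -24*(-5) = 120)
(p(0, O(B(0))) + 83)**2 = (120 + 83)**2 = 203**2 = 41209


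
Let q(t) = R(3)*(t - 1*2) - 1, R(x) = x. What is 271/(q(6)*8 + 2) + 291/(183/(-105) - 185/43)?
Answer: -9237598/204705 ≈ -45.126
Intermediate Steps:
q(t) = -7 + 3*t (q(t) = 3*(t - 1*2) - 1 = 3*(t - 2) - 1 = 3*(-2 + t) - 1 = (-6 + 3*t) - 1 = -7 + 3*t)
271/(q(6)*8 + 2) + 291/(183/(-105) - 185/43) = 271/((-7 + 3*6)*8 + 2) + 291/(183/(-105) - 185/43) = 271/((-7 + 18)*8 + 2) + 291/(183*(-1/105) - 185*1/43) = 271/(11*8 + 2) + 291/(-61/35 - 185/43) = 271/(88 + 2) + 291/(-9098/1505) = 271/90 + 291*(-1505/9098) = 271*(1/90) - 437955/9098 = 271/90 - 437955/9098 = -9237598/204705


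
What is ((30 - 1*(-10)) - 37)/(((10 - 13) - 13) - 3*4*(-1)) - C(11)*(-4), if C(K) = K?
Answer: 173/4 ≈ 43.250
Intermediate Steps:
((30 - 1*(-10)) - 37)/(((10 - 13) - 13) - 3*4*(-1)) - C(11)*(-4) = ((30 - 1*(-10)) - 37)/(((10 - 13) - 13) - 3*4*(-1)) - 1*11*(-4) = ((30 + 10) - 37)/((-3 - 13) - 12*(-1)) - 11*(-4) = (40 - 37)/(-16 + 12) + 44 = 3/(-4) + 44 = 3*(-¼) + 44 = -¾ + 44 = 173/4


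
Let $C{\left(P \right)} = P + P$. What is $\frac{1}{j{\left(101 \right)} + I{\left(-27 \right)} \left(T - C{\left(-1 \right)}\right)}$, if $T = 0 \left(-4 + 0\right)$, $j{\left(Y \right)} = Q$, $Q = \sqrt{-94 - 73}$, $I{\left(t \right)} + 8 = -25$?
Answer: $- \frac{66}{4523} - \frac{i \sqrt{167}}{4523} \approx -0.014592 - 0.0028571 i$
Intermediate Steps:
$C{\left(P \right)} = 2 P$
$I{\left(t \right)} = -33$ ($I{\left(t \right)} = -8 - 25 = -33$)
$Q = i \sqrt{167}$ ($Q = \sqrt{-167} = i \sqrt{167} \approx 12.923 i$)
$j{\left(Y \right)} = i \sqrt{167}$
$T = 0$ ($T = 0 \left(-4\right) = 0$)
$\frac{1}{j{\left(101 \right)} + I{\left(-27 \right)} \left(T - C{\left(-1 \right)}\right)} = \frac{1}{i \sqrt{167} - 33 \left(0 - 2 \left(-1\right)\right)} = \frac{1}{i \sqrt{167} - 33 \left(0 - -2\right)} = \frac{1}{i \sqrt{167} - 33 \left(0 + 2\right)} = \frac{1}{i \sqrt{167} - 66} = \frac{1}{-66 + i \sqrt{167}}$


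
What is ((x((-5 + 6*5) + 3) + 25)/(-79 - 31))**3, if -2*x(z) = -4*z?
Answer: -531441/1331000 ≈ -0.39928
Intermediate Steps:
x(z) = 2*z (x(z) = -(-2)*z = 2*z)
((x((-5 + 6*5) + 3) + 25)/(-79 - 31))**3 = ((2*((-5 + 6*5) + 3) + 25)/(-79 - 31))**3 = ((2*((-5 + 30) + 3) + 25)/(-110))**3 = ((2*(25 + 3) + 25)*(-1/110))**3 = ((2*28 + 25)*(-1/110))**3 = ((56 + 25)*(-1/110))**3 = (81*(-1/110))**3 = (-81/110)**3 = -531441/1331000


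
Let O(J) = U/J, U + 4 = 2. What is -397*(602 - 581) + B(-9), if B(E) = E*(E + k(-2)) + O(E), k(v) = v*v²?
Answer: -73654/9 ≈ -8183.8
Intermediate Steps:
U = -2 (U = -4 + 2 = -2)
k(v) = v³
O(J) = -2/J
B(E) = -2/E + E*(-8 + E) (B(E) = E*(E + (-2)³) - 2/E = E*(E - 8) - 2/E = E*(-8 + E) - 2/E = -2/E + E*(-8 + E))
-397*(602 - 581) + B(-9) = -397*(602 - 581) + (-2 + (-9)²*(-8 - 9))/(-9) = -397*21 - (-2 + 81*(-17))/9 = -8337 - (-2 - 1377)/9 = -8337 - ⅑*(-1379) = -8337 + 1379/9 = -73654/9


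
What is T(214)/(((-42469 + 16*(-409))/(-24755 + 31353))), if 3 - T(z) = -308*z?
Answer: -434907170/49013 ≈ -8873.3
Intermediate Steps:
T(z) = 3 + 308*z (T(z) = 3 - (-308)*z = 3 + 308*z)
T(214)/(((-42469 + 16*(-409))/(-24755 + 31353))) = (3 + 308*214)/(((-42469 + 16*(-409))/(-24755 + 31353))) = (3 + 65912)/(((-42469 - 6544)/6598)) = 65915/((-49013*1/6598)) = 65915/(-49013/6598) = 65915*(-6598/49013) = -434907170/49013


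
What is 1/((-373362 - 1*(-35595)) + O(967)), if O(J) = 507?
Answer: -1/337260 ≈ -2.9651e-6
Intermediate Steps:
1/((-373362 - 1*(-35595)) + O(967)) = 1/((-373362 - 1*(-35595)) + 507) = 1/((-373362 + 35595) + 507) = 1/(-337767 + 507) = 1/(-337260) = -1/337260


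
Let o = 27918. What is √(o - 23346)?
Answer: 6*√127 ≈ 67.617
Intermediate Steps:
√(o - 23346) = √(27918 - 23346) = √4572 = 6*√127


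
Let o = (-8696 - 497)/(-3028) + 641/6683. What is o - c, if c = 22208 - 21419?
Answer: -15902924069/20236124 ≈ -785.87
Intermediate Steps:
c = 789
o = 63377767/20236124 (o = -9193*(-1/3028) + 641*(1/6683) = 9193/3028 + 641/6683 = 63377767/20236124 ≈ 3.1319)
o - c = 63377767/20236124 - 1*789 = 63377767/20236124 - 789 = -15902924069/20236124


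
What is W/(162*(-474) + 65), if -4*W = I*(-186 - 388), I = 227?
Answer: -65149/153446 ≈ -0.42457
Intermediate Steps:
W = 65149/2 (W = -227*(-186 - 388)/4 = -227*(-574)/4 = -1/4*(-130298) = 65149/2 ≈ 32575.)
W/(162*(-474) + 65) = 65149/(2*(162*(-474) + 65)) = 65149/(2*(-76788 + 65)) = (65149/2)/(-76723) = (65149/2)*(-1/76723) = -65149/153446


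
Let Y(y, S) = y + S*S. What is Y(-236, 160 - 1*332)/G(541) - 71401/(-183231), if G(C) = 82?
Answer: 2691659135/7512471 ≈ 358.29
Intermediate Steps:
Y(y, S) = y + S²
Y(-236, 160 - 1*332)/G(541) - 71401/(-183231) = (-236 + (160 - 1*332)²)/82 - 71401/(-183231) = (-236 + (160 - 332)²)*(1/82) - 71401*(-1/183231) = (-236 + (-172)²)*(1/82) + 71401/183231 = (-236 + 29584)*(1/82) + 71401/183231 = 29348*(1/82) + 71401/183231 = 14674/41 + 71401/183231 = 2691659135/7512471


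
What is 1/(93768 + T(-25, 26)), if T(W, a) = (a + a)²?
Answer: 1/96472 ≈ 1.0366e-5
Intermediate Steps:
T(W, a) = 4*a² (T(W, a) = (2*a)² = 4*a²)
1/(93768 + T(-25, 26)) = 1/(93768 + 4*26²) = 1/(93768 + 4*676) = 1/(93768 + 2704) = 1/96472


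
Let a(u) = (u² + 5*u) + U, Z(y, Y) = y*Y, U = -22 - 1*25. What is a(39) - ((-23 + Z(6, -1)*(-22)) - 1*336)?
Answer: 1896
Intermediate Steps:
U = -47 (U = -22 - 25 = -47)
Z(y, Y) = Y*y
a(u) = -47 + u² + 5*u (a(u) = (u² + 5*u) - 47 = -47 + u² + 5*u)
a(39) - ((-23 + Z(6, -1)*(-22)) - 1*336) = (-47 + 39² + 5*39) - ((-23 - 1*6*(-22)) - 1*336) = (-47 + 1521 + 195) - ((-23 - 6*(-22)) - 336) = 1669 - ((-23 + 132) - 336) = 1669 - (109 - 336) = 1669 - 1*(-227) = 1669 + 227 = 1896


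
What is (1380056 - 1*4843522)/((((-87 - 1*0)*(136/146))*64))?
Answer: 126416509/189312 ≈ 667.77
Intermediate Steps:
(1380056 - 1*4843522)/((((-87 - 1*0)*(136/146))*64)) = (1380056 - 4843522)/((((-87 + 0)*(136*(1/146)))*64)) = -3463466/(-87*68/73*64) = -3463466/((-5916/73*64)) = -3463466/(-378624/73) = -3463466*(-73/378624) = 126416509/189312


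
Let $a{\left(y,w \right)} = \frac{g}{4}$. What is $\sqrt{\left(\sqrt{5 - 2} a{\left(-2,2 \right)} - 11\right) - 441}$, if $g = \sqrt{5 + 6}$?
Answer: $\frac{\sqrt{-1808 + \sqrt{33}}}{2} \approx 21.227 i$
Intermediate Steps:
$g = \sqrt{11} \approx 3.3166$
$a{\left(y,w \right)} = \frac{\sqrt{11}}{4}$
$\sqrt{\left(\sqrt{5 - 2} a{\left(-2,2 \right)} - 11\right) - 441} = \sqrt{\left(\sqrt{5 - 2} \frac{\sqrt{11}}{4} - 11\right) - 441} = \sqrt{\left(\sqrt{3} \frac{\sqrt{11}}{4} - 11\right) - 441} = \sqrt{\left(\frac{\sqrt{33}}{4} - 11\right) - 441} = \sqrt{\left(-11 + \frac{\sqrt{33}}{4}\right) - 441} = \sqrt{-452 + \frac{\sqrt{33}}{4}}$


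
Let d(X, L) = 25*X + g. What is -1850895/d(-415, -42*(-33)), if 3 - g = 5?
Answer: 205655/1153 ≈ 178.37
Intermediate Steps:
g = -2 (g = 3 - 1*5 = 3 - 5 = -2)
d(X, L) = -2 + 25*X (d(X, L) = 25*X - 2 = -2 + 25*X)
-1850895/d(-415, -42*(-33)) = -1850895/(-2 + 25*(-415)) = -1850895/(-2 - 10375) = -1850895/(-10377) = -1850895*(-1/10377) = 205655/1153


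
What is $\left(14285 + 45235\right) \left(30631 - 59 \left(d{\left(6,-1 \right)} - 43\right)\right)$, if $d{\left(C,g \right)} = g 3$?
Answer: $1984694400$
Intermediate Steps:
$d{\left(C,g \right)} = 3 g$
$\left(14285 + 45235\right) \left(30631 - 59 \left(d{\left(6,-1 \right)} - 43\right)\right) = \left(14285 + 45235\right) \left(30631 - 59 \left(3 \left(-1\right) - 43\right)\right) = 59520 \left(30631 - 59 \left(-3 - 43\right)\right) = 59520 \left(30631 - -2714\right) = 59520 \left(30631 + 2714\right) = 59520 \cdot 33345 = 1984694400$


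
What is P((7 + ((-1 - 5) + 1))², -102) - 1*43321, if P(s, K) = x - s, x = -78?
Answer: -43403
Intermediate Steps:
P(s, K) = -78 - s
P((7 + ((-1 - 5) + 1))², -102) - 1*43321 = (-78 - (7 + ((-1 - 5) + 1))²) - 1*43321 = (-78 - (7 + (-6 + 1))²) - 43321 = (-78 - (7 - 5)²) - 43321 = (-78 - 1*2²) - 43321 = (-78 - 1*4) - 43321 = (-78 - 4) - 43321 = -82 - 43321 = -43403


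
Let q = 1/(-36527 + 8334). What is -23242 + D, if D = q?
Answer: -655261707/28193 ≈ -23242.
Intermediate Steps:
q = -1/28193 (q = 1/(-28193) = -1/28193 ≈ -3.5470e-5)
D = -1/28193 ≈ -3.5470e-5
-23242 + D = -23242 - 1/28193 = -655261707/28193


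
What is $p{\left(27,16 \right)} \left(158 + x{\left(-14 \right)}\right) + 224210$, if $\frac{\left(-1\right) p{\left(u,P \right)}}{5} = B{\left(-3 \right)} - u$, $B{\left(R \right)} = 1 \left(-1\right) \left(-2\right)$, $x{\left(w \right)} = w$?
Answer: $242210$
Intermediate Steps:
$B{\left(R \right)} = 2$ ($B{\left(R \right)} = \left(-1\right) \left(-2\right) = 2$)
$p{\left(u,P \right)} = -10 + 5 u$ ($p{\left(u,P \right)} = - 5 \left(2 - u\right) = -10 + 5 u$)
$p{\left(27,16 \right)} \left(158 + x{\left(-14 \right)}\right) + 224210 = \left(-10 + 5 \cdot 27\right) \left(158 - 14\right) + 224210 = \left(-10 + 135\right) 144 + 224210 = 125 \cdot 144 + 224210 = 18000 + 224210 = 242210$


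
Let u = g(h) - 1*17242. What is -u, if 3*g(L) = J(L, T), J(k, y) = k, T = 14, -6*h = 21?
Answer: 103459/6 ≈ 17243.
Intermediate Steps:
h = -7/2 (h = -1/6*21 = -7/2 ≈ -3.5000)
g(L) = L/3
u = -103459/6 (u = (1/3)*(-7/2) - 1*17242 = -7/6 - 17242 = -103459/6 ≈ -17243.)
-u = -1*(-103459/6) = 103459/6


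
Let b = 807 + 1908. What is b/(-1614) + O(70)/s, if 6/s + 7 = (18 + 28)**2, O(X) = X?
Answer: 13236585/538 ≈ 24603.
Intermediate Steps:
b = 2715
s = 2/703 (s = 6/(-7 + (18 + 28)**2) = 6/(-7 + 46**2) = 6/(-7 + 2116) = 6/2109 = 6*(1/2109) = 2/703 ≈ 0.0028450)
b/(-1614) + O(70)/s = 2715/(-1614) + 70/(2/703) = 2715*(-1/1614) + 70*(703/2) = -905/538 + 24605 = 13236585/538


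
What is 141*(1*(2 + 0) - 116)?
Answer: -16074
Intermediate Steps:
141*(1*(2 + 0) - 116) = 141*(1*2 - 116) = 141*(2 - 116) = 141*(-114) = -16074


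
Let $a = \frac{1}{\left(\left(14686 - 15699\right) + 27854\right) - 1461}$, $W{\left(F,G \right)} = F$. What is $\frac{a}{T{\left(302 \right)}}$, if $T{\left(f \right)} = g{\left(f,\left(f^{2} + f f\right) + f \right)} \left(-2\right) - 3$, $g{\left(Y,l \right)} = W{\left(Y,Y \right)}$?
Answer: $- \frac{1}{15405660} \approx -6.4911 \cdot 10^{-8}$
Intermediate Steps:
$g{\left(Y,l \right)} = Y$
$T{\left(f \right)} = -3 - 2 f$ ($T{\left(f \right)} = f \left(-2\right) - 3 = - 2 f - 3 = -3 - 2 f$)
$a = \frac{1}{25380}$ ($a = \frac{1}{\left(-1013 + 27854\right) - 1461} = \frac{1}{26841 - 1461} = \frac{1}{25380} \approx 3.9401 \cdot 10^{-5}$)
$\frac{a}{T{\left(302 \right)}} = \frac{1}{25380 \left(-3 - 604\right)} = \frac{1}{25380 \left(-607\right)} = \frac{1}{25380} \left(- \frac{1}{607}\right) = - \frac{1}{15405660}$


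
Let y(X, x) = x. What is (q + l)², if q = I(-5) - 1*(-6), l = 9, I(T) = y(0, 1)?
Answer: 256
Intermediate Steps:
I(T) = 1
q = 7 (q = 1 - 1*(-6) = 1 + 6 = 7)
(q + l)² = (7 + 9)² = 16² = 256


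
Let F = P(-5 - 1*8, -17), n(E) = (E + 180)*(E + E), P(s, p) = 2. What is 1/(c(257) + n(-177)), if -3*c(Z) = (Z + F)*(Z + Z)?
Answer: -3/136312 ≈ -2.2008e-5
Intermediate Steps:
n(E) = 2*E*(180 + E) (n(E) = (180 + E)*(2*E) = 2*E*(180 + E))
F = 2
c(Z) = -2*Z*(2 + Z)/3 (c(Z) = -(Z + 2)*(Z + Z)/3 = -(2 + Z)*2*Z/3 = -2*Z*(2 + Z)/3)
1/(c(257) + n(-177)) = 1/(-2/3*257*(2 + 257) + 2*(-177)*(180 - 177)) = 1/(-2/3*257*259 + 2*(-177)*3) = 1/(-133126/3 - 1062) = 1/(-136312/3) = -3/136312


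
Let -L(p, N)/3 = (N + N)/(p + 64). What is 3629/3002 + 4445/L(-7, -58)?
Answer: 6683023/9164 ≈ 729.27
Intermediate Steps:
L(p, N) = -6*N/(64 + p) (L(p, N) = -3*(N + N)/(p + 64) = -3*2*N/(64 + p) = -6*N/(64 + p))
3629/3002 + 4445/L(-7, -58) = 3629/3002 + 4445/((-6*(-58)/(64 - 7))) = 3629*(1/3002) + 4445/((-6*(-58)/57)) = 191/158 + 4445/((-6*(-58)*1/57)) = 191/158 + 4445/(116/19) = 191/158 + 4445*(19/116) = 191/158 + 84455/116 = 6683023/9164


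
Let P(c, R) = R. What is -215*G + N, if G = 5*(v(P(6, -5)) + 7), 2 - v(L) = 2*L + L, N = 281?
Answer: -25519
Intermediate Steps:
v(L) = 2 - 3*L (v(L) = 2 - (2*L + L) = 2 - 3*L)
G = 120 (G = 5*((2 - 3*(-5)) + 7) = 5*((2 + 15) + 7) = 5*(17 + 7) = 5*24 = 120)
-215*G + N = -215*120 + 281 = -25800 + 281 = -25519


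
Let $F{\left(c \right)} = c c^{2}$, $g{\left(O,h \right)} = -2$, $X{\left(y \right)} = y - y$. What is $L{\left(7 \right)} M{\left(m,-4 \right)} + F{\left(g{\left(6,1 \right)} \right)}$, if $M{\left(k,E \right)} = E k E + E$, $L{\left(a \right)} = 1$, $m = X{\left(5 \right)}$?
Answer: $-12$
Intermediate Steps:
$X{\left(y \right)} = 0$
$m = 0$
$F{\left(c \right)} = c^{3}$
$M{\left(k,E \right)} = E + k E^{2}$ ($M{\left(k,E \right)} = k E^{2} + E = E + k E^{2}$)
$L{\left(7 \right)} M{\left(m,-4 \right)} + F{\left(g{\left(6,1 \right)} \right)} = 1 \left(- 4 \left(1 - 0\right)\right) + \left(-2\right)^{3} = 1 \left(- 4 \left(1 + 0\right)\right) - 8 = 1 \left(\left(-4\right) 1\right) - 8 = 1 \left(-4\right) - 8 = -4 - 8 = -12$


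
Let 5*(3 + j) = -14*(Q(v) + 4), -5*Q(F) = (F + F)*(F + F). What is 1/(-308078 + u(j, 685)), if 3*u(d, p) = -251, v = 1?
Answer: -3/924485 ≈ -3.2450e-6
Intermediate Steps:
Q(F) = -4*F²/5 (Q(F) = -(F + F)*(F + F)/5 = -2*F*2*F/5 = -4*F²/5)
j = -299/25 (j = -3 + (-14*(-⅘*1² + 4))/5 = -3 + (-14*(-⅘*1 + 4))/5 = -3 + (-14*(-⅘ + 4))/5 = -3 + (-14*16/5)/5 = -3 + (⅕)*(-224/5) = -3 - 224/25 = -299/25 ≈ -11.960)
u(d, p) = -251/3 (u(d, p) = (⅓)*(-251) = -251/3)
1/(-308078 + u(j, 685)) = 1/(-308078 - 251/3) = 1/(-924485/3) = -3/924485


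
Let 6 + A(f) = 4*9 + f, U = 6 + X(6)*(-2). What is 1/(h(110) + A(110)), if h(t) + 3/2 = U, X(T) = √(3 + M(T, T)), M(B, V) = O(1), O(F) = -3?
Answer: 2/289 ≈ 0.0069204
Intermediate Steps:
M(B, V) = -3
X(T) = 0 (X(T) = √(3 - 3) = √0 = 0)
U = 6 (U = 6 + 0*(-2) = 6 + 0 = 6)
A(f) = 30 + f (A(f) = -6 + (4*9 + f) = -6 + (36 + f) = 30 + f)
h(t) = 9/2 (h(t) = -3/2 + 6 = 9/2)
1/(h(110) + A(110)) = 1/(9/2 + (30 + 110)) = 1/(9/2 + 140) = 1/(289/2) = 2/289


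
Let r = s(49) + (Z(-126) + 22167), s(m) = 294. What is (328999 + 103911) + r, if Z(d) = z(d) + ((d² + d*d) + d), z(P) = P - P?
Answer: 486997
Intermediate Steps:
z(P) = 0
Z(d) = d + 2*d² (Z(d) = 0 + ((d² + d*d) + d) = 0 + ((d² + d²) + d) = 0 + (2*d² + d) = 0 + (d + 2*d²) = d + 2*d²)
r = 54087 (r = 294 + (-126*(1 + 2*(-126)) + 22167) = 294 + (-126*(1 - 252) + 22167) = 294 + (-126*(-251) + 22167) = 294 + (31626 + 22167) = 294 + 53793 = 54087)
(328999 + 103911) + r = (328999 + 103911) + 54087 = 432910 + 54087 = 486997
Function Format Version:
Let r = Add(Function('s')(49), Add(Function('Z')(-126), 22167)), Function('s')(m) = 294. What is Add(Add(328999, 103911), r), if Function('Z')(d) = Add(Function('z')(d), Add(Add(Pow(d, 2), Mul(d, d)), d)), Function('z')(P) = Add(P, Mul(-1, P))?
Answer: 486997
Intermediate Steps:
Function('z')(P) = 0
Function('Z')(d) = Add(d, Mul(2, Pow(d, 2))) (Function('Z')(d) = Add(0, Add(Add(Pow(d, 2), Mul(d, d)), d)) = Add(0, Add(Add(Pow(d, 2), Pow(d, 2)), d)) = Add(0, Add(Mul(2, Pow(d, 2)), d)) = Add(0, Add(d, Mul(2, Pow(d, 2)))) = Add(d, Mul(2, Pow(d, 2))))
r = 54087 (r = Add(294, Add(Mul(-126, Add(1, Mul(2, -126))), 22167)) = Add(294, Add(Mul(-126, Add(1, -252)), 22167)) = Add(294, Add(Mul(-126, -251), 22167)) = Add(294, Add(31626, 22167)) = Add(294, 53793) = 54087)
Add(Add(328999, 103911), r) = Add(Add(328999, 103911), 54087) = Add(432910, 54087) = 486997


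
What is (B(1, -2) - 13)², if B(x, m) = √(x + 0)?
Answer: 144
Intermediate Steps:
B(x, m) = √x
(B(1, -2) - 13)² = (√1 - 13)² = (1 - 13)² = (-12)² = 144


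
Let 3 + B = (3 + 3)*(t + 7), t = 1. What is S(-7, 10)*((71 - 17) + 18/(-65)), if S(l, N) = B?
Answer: 31428/13 ≈ 2417.5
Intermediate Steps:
B = 45 (B = -3 + (3 + 3)*(1 + 7) = -3 + 6*8 = -3 + 48 = 45)
S(l, N) = 45
S(-7, 10)*((71 - 17) + 18/(-65)) = 45*((71 - 17) + 18/(-65)) = 45*(54 + 18*(-1/65)) = 45*(54 - 18/65) = 45*(3492/65) = 31428/13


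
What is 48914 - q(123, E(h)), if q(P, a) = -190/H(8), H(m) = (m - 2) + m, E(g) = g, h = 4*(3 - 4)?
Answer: 342493/7 ≈ 48928.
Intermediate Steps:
h = -4 (h = 4*(-1) = -4)
H(m) = -2 + 2*m (H(m) = (-2 + m) + m = -2 + 2*m)
q(P, a) = -95/7 (q(P, a) = -190/(-2 + 2*8) = -190/(-2 + 16) = -190/14 = -190*1/14 = -95/7)
48914 - q(123, E(h)) = 48914 - 1*(-95/7) = 48914 + 95/7 = 342493/7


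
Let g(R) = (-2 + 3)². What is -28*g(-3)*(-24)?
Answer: 672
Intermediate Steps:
g(R) = 1 (g(R) = 1² = 1)
-28*g(-3)*(-24) = -28*1*(-24) = -28*(-24) = 672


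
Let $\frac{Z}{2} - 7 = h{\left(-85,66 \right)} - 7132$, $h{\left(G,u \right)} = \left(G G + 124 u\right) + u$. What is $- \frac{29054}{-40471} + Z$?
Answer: $\frac{675894754}{40471} \approx 16701.0$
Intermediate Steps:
$h{\left(G,u \right)} = G^{2} + 125 u$ ($h{\left(G,u \right)} = \left(G^{2} + 124 u\right) + u = G^{2} + 125 u$)
$Z = 16700$ ($Z = 14 + 2 \left(\left(\left(-85\right)^{2} + 125 \cdot 66\right) - 7132\right) = 14 + 2 \left(\left(7225 + 8250\right) - 7132\right) = 14 + 2 \left(15475 - 7132\right) = 14 + 2 \cdot 8343 = 14 + 16686 = 16700$)
$- \frac{29054}{-40471} + Z = - \frac{29054}{-40471} + 16700 = \left(-29054\right) \left(- \frac{1}{40471}\right) + 16700 = \frac{29054}{40471} + 16700 = \frac{675894754}{40471}$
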